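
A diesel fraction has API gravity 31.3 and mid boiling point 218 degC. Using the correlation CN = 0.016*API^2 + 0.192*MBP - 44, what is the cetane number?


CN = 0.016 * 31.3^2 + 0.192 * 218 - 44
CN = 15.67504 + 41.856 - 44 = 13.53104

13.53104


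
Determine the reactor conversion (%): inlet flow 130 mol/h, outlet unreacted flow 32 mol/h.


X = (F_in - F_out) / F_in * 100
Moles reacted = 130 - 32 = 98
X = 98 / 130 * 100
= 0.7538 * 100
= 75.38 %

75.38 %


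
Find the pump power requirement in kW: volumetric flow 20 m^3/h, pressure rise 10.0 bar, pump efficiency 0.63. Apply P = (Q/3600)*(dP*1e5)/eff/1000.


Q = 20 / 3600 = 0.00555556 m^3/s
P = 0.00555556 * (10.0 * 1e5) / 0.63 / 1000 = 8.818

8.818 kW


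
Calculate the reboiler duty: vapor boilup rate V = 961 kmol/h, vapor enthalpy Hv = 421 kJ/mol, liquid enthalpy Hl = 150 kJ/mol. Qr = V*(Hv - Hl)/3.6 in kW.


Qr = 961 * (421 - 150) / 3.6 = 961 * 271 / 3.6 = 72340

72340 kW


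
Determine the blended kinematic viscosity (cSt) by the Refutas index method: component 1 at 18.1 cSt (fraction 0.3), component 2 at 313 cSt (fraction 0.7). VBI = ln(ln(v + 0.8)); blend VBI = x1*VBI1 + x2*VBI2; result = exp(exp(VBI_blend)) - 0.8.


Refutas method: VBN_i = 14.534*ln(ln(visc_i + 0.8)) + 10.975, blended linearly by mass fraction; since VBN is linear in VBI_i = ln(ln(visc_i + 0.8)) and the fractions sum to 1, blend VBI directly: visc = exp(exp(VBI_blend)) - 0.8
VBI_1 = ln(ln(18.1 + 0.8)) = 1.07812
VBI_2 = ln(ln(313 + 0.8)) = 1.74898
VBI_blend = 0.3 * 1.07812 + 0.7 * 1.74898 = 1.54772
visc_blend = exp(exp(1.54772)) - 0.8 = 109.2

109.2 cSt


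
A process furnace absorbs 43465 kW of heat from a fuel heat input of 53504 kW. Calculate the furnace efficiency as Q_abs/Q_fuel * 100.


Furnace efficiency = Q_absorbed / Q_fuel * 100
= 43465 / 53504 * 100 = 81.24

81.24 %


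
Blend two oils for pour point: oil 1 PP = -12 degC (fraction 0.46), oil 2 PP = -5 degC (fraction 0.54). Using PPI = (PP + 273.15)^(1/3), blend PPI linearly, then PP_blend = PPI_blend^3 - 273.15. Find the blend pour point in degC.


PPI_1 = (-12 + 273.15)^(1/3) = 6.391901
PPI_2 = (-5 + 273.15)^(1/3) = 6.448508
PPI_blend = 0.46 * 6.391901 + 0.54 * 6.448508 = 6.422469
PP_blend = 6.422469^3 - 273.15 = 264.9147 - 273.15 = -8.24

-8.24 degC


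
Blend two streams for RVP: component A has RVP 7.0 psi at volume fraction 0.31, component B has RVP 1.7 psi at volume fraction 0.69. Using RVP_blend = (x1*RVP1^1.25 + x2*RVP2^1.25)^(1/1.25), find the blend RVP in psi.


Chevron index: RVP_blend = (sum xi*RVPi^1.25)^(1/1.25)
RVP^1.25 terms: 0.31 * 7.0^1.25 + 0.69 * 1.7^1.25 = 4.86907
RVP_blend = 4.86907^(1/1.25) = 3.548

3.548 psi


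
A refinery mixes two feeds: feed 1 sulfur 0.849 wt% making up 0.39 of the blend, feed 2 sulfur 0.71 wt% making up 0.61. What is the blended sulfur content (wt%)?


Linear sulfur blending: S_blend = x1*S1 + x2*S2
Contribution 1: 0.39 * 0.849 = 0.33111 wt%
Contribution 2: 0.61 * 0.71 = 0.4331 wt%
S_blend = 0.33111 + 0.4331 = 0.76421

0.76421 wt%


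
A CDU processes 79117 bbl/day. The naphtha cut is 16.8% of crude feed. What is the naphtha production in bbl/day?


Crude throughput = 79117 bbl/day
Fraction yield = 16.8%
yield = throughput * fraction / 100
yield = 79117 * 16.8 / 100 = 13291.656

13291.656 bbl/day


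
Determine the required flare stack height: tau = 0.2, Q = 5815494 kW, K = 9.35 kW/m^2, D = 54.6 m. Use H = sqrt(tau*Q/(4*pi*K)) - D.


tau*Q/(4*pi*K) = 0.2 * 5815494 / (4 * pi * 9.35) = 9899.09
sqrt(9899.09) = 99.4942
H = 99.4942 - 54.6 = 44.89

44.89 m


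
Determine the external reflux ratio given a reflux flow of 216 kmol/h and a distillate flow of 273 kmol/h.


Reflux ratio definition: R = L / D (liquid returned / distillate withdrawn)
L = 216 kmol/h, D = 273 kmol/h
R = 216 / 273 = 0.7912

0.7912


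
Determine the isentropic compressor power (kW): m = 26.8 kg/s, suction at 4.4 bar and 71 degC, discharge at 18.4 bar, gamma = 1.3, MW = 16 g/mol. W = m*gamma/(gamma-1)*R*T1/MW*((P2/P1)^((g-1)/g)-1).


Isentropic work: W = m*(gamma/(gamma-1))*(R*T1/MW)*((P2/P1)^((gamma-1)/gamma) - 1)
T1 = 71 + 273.15 = 344.15 K
Pressure ratio = 18.4 / 4.4 = 4.18182
Exponent = (1.3 - 1)/1.3 = 0.230769
(P2/P1)^exp - 1 = 4.18182^0.230769 - 1 = 0.391207
W = 26.8 * 1.3 / 0.3 * 8.314 * 344.15 / 16 * 0.391207 = 8125

8125 kW


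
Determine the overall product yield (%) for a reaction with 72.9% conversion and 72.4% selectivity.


Overall yield = conversion (%) * selectivity (%) / 100
Conversion = 72.9%, Selectivity = 72.4%
Y = 72.9 * 72.4 / 100
= 52.7796 %

52.7796 %


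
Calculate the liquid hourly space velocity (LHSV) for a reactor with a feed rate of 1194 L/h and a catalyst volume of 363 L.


LHSV = volumetric feed rate / catalyst volume
= 1194 L/h / 363 L
= 3.289 h^-1

3.289 h^-1


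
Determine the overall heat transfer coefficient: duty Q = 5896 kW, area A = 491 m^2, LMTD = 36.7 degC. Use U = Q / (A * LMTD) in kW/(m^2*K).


From Q = U*A*LMTD, U = Q / (A * LMTD)
U = 5896 / (491 * 36.7) = 5896 / 18019.7 = 0.3272

0.3272 kW/(m^2*K)


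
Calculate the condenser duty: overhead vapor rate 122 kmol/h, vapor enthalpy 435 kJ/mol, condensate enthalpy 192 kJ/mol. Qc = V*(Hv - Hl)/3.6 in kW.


Qc = 122 * (435 - 192) / 3.6 = 122 * 243 / 3.6 = 8235

8235 kW


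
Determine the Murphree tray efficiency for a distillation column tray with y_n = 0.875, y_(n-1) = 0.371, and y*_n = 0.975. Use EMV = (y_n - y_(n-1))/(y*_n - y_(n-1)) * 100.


Murphree vapor efficiency: EMV = (y_n - y_(n-1)) / (y*_n - y_(n-1)) * 100
EMV = (0.875 - 0.371) / (0.975 - 0.371) * 100 = 0.504 / 0.604 * 100 = 83.44

83.44 %


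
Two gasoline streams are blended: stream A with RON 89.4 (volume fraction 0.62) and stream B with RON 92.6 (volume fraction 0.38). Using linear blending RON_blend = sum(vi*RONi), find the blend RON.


Linear blending: RON_blend = sum(vi * RONi)
Contribution 1: 0.62 * 89.4 = 55.428
Contribution 2: 0.38 * 92.6 = 35.188
RON_blend = 55.428 + 35.188 = 90.616

90.616


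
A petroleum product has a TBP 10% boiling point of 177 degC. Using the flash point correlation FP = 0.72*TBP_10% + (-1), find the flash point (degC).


FP = 0.72 * 177 + (-1) = 126.44

126.44 degC


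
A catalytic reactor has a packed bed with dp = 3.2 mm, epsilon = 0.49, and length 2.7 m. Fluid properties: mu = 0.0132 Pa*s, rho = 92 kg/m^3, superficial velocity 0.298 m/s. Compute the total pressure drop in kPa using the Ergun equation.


dp = 3.2 mm = 0.0032 m
Viscous term = 150*0.0132*0.298*(1-0.49)^2 / (0.0032^2*0.49^3) = 127389
Inertial term = 1.75*92*0.298^2*(1-0.49) / (0.0032*0.49^3) = 19368.2
dP/L = 127389 + 19368.2 = 146757 Pa/m
dP = 146757 * 2.7 / 1000 = 396.2 kPa

396.2 kPa


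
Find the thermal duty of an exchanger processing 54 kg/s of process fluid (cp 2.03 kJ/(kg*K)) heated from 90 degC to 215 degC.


Q = m_dot * cp * delta_T
delta_T = 215 - 90 = 125 K
Q = 54 * 2.03 * 125
= 109.62 * 125
= 13702.5 kW

13702.5 kW


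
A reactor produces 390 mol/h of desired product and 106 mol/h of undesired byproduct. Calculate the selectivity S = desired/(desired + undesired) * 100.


Selectivity = desired / (desired + undesired) * 100
Total products = 390 + 106 = 496 mol/h
S = 390 / 496 * 100
= 0.7863 * 100
= 78.63 %

78.63 %


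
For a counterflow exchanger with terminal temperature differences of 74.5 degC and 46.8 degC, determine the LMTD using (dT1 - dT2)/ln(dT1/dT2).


LMTD = (dT1 - dT2) / ln(dT1/dT2)
= (74.5 - 46.8) / ln(74.5 / 46.8) = 27.7 / 0.464916 = 59.58

59.58 degC


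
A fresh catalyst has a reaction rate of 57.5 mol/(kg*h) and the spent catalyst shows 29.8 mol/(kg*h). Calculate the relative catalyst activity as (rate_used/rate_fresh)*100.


Activity (%) = (rate_used / rate_fresh) * 100
rate_used = 29.8, rate_fresh = 57.5
= (29.8 / 57.5) * 100
= 0.5183 * 100 = 51.83

51.83 %


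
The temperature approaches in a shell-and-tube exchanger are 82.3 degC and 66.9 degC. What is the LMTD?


LMTD = (dT1 - dT2) / ln(dT1/dT2)
= (82.3 - 66.9) / ln(82.3 / 66.9) = 15.4 / 0.207172 = 74.33

74.33 degC


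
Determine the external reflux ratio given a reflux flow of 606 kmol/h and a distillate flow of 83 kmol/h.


Reflux ratio definition: R = L / D (liquid returned / distillate withdrawn)
L = 606 kmol/h, D = 83 kmol/h
R = 606 / 83 = 7.301

7.301


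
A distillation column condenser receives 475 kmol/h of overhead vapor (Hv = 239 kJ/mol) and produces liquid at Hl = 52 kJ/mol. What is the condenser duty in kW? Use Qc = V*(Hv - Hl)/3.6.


Qc = 475 * (239 - 52) / 3.6 = 475 * 187 / 3.6 = 24670

24670 kW


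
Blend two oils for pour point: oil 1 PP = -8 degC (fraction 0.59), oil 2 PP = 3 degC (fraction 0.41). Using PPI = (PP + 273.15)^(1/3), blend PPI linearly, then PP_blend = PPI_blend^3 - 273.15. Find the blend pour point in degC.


PPI_1 = (-8 + 273.15)^(1/3) = 6.42437
PPI_2 = (3 + 273.15)^(1/3) = 6.512009
PPI_blend = 0.59 * 6.42437 + 0.41 * 6.512009 = 6.460302
PP_blend = 6.460302^3 - 273.15 = 269.6239 - 273.15 = -3.53

-3.53 degC


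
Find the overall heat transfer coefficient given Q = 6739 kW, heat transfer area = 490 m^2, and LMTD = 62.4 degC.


From Q = U*A*LMTD, U = Q / (A * LMTD)
U = 6739 / (490 * 62.4) = 6739 / 30576 = 0.2204

0.2204 kW/(m^2*K)


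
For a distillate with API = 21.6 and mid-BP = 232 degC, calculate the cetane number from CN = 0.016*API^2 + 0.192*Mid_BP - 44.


CN = 0.016 * 21.6^2 + 0.192 * 232 - 44
CN = 7.46496 + 44.544 - 44 = 8.00896

8.00896


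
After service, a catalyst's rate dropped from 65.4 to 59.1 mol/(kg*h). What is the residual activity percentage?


Activity (%) = (rate_used / rate_fresh) * 100
rate_used = 59.1, rate_fresh = 65.4
= (59.1 / 65.4) * 100
= 0.9037 * 100 = 90.37

90.37 %


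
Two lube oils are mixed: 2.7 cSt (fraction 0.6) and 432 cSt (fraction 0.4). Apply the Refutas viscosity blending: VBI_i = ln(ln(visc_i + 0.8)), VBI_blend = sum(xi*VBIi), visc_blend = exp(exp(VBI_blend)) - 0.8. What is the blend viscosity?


Refutas method: VBN_i = 14.534*ln(ln(visc_i + 0.8)) + 10.975, blended linearly by mass fraction; since VBN is linear in VBI_i = ln(ln(visc_i + 0.8)) and the fractions sum to 1, blend VBI directly: visc = exp(exp(VBI_blend)) - 0.8
VBI_1 = ln(ln(2.7 + 0.8)) = 0.225351
VBI_2 = ln(ln(432 + 0.8)) = 1.8034
VBI_blend = 0.6 * 0.225351 + 0.4 * 1.8034 = 0.856571
visc_blend = exp(exp(0.856571)) - 0.8 = 9.739

9.739 cSt


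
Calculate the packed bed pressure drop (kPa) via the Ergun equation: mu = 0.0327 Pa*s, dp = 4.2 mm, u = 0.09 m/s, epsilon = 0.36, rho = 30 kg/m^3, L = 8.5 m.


dp = 4.2 mm = 0.0042 m
Viscous term = 150*0.0327*0.09*(1-0.36)^2 / (0.0042^2*0.36^3) = 219703
Inertial term = 1.75*30*0.09^2*(1-0.36) / (0.0042*0.36^3) = 1388.89
dP/L = 219703 + 1388.89 = 221092 Pa/m
dP = 221092 * 8.5 / 1000 = 1879 kPa

1879 kPa


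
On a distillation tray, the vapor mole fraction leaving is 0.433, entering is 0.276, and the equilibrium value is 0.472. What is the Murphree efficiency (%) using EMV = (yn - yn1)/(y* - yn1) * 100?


Murphree vapor efficiency: EMV = (y_n - y_(n-1)) / (y*_n - y_(n-1)) * 100
EMV = (0.433 - 0.276) / (0.472 - 0.276) * 100 = 0.157 / 0.196 * 100 = 80.10

80.10 %


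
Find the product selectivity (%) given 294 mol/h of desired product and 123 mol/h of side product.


Selectivity = desired / (desired + undesired) * 100
Total products = 294 + 123 = 417 mol/h
S = 294 / 417 * 100
= 0.7050 * 100
= 70.50 %

70.50 %


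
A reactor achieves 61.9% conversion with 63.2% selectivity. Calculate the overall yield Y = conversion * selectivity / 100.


Overall yield = conversion (%) * selectivity (%) / 100
Conversion = 61.9%, Selectivity = 63.2%
Y = 61.9 * 63.2 / 100
= 39.1208 %

39.1208 %


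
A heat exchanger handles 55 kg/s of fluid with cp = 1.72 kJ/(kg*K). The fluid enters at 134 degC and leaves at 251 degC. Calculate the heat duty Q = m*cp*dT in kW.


Q = m_dot * cp * delta_T
delta_T = 251 - 134 = 117 K
Q = 55 * 1.72 * 117
= 94.6 * 117
= 11068.2 kW

11068.2 kW


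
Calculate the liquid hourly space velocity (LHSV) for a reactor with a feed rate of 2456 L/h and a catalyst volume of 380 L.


LHSV = volumetric feed rate / catalyst volume
= 2456 L/h / 380 L
= 6.463 h^-1

6.463 h^-1


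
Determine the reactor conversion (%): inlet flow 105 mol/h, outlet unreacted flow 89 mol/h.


X = (F_in - F_out) / F_in * 100
Moles reacted = 105 - 89 = 16
X = 16 / 105 * 100
= 0.1524 * 100
= 15.24 %

15.24 %


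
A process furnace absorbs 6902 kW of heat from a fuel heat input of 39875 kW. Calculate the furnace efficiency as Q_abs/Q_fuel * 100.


Furnace efficiency = Q_absorbed / Q_fuel * 100
= 6902 / 39875 * 100 = 17.31

17.31 %


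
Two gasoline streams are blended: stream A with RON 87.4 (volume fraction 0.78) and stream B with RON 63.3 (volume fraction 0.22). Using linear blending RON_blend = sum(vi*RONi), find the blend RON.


Linear blending: RON_blend = sum(vi * RONi)
Contribution 1: 0.78 * 87.4 = 68.172
Contribution 2: 0.22 * 63.3 = 13.926
RON_blend = 68.172 + 13.926 = 82.098

82.098


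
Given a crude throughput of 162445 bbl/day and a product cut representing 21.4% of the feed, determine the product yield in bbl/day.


Crude throughput = 162445 bbl/day
Fraction yield = 21.4%
yield = throughput * fraction / 100
yield = 162445 * 21.4 / 100 = 34763.23

34763.23 bbl/day


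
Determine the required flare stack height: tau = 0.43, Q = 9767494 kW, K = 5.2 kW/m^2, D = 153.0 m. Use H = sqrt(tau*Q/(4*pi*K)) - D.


tau*Q/(4*pi*K) = 0.43 * 9767494 / (4 * pi * 5.2) = 64274.5
sqrt(64274.5) = 253.524
H = 253.524 - 153.0 = 100.5

100.5 m


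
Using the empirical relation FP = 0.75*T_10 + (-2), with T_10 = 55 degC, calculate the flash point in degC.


FP = 0.75 * 55 + (-2) = 39.25

39.25 degC


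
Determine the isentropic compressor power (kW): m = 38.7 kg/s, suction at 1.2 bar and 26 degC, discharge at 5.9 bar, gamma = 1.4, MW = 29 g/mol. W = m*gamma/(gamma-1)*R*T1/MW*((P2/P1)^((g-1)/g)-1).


Isentropic work: W = m*(gamma/(gamma-1))*(R*T1/MW)*((P2/P1)^((gamma-1)/gamma) - 1)
T1 = 26 + 273.15 = 299.15 K
Pressure ratio = 5.9 / 1.2 = 4.91667
Exponent = (1.4 - 1)/1.4 = 0.285714
(P2/P1)^exp - 1 = 4.91667^0.285714 - 1 = 0.576232
W = 38.7 * 1.4 / 0.4 * 8.314 * 299.15 / 29 * 0.576232 = 6694

6694 kW


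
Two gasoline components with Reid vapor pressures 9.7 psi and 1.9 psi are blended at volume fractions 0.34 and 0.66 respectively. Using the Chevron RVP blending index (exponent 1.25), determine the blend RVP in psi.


Chevron index: RVP_blend = (sum xi*RVPi^1.25)^(1/1.25)
RVP^1.25 terms: 0.34 * 9.7^1.25 + 0.66 * 1.9^1.25 = 7.29254
RVP_blend = 7.29254^(1/1.25) = 4.901

4.901 psi


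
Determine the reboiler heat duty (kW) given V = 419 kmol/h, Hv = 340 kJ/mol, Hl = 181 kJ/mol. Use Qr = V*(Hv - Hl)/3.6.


Qr = 419 * (340 - 181) / 3.6 = 419 * 159 / 3.6 = 18510

18510 kW


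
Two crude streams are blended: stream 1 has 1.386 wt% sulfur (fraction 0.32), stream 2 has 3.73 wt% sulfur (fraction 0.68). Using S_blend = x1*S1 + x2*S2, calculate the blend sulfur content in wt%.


Linear sulfur blending: S_blend = x1*S1 + x2*S2
Contribution 1: 0.32 * 1.386 = 0.44352 wt%
Contribution 2: 0.68 * 3.73 = 2.5364 wt%
S_blend = 0.44352 + 2.5364 = 2.97992

2.97992 wt%


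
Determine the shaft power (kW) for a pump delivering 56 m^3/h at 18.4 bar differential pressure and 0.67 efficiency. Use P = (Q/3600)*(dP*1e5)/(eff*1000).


Q = 56 / 3600 = 0.0155556 m^3/s
P = 0.0155556 * (18.4 * 1e5) / 0.67 / 1000 = 42.72

42.72 kW


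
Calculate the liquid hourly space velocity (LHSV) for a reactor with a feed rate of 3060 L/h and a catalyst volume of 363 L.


LHSV = volumetric feed rate / catalyst volume
= 3060 L/h / 363 L
= 8.430 h^-1

8.430 h^-1


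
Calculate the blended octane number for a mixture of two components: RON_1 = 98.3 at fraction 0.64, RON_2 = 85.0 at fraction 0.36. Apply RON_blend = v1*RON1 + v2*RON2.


Linear blending: RON_blend = sum(vi * RONi)
Contribution 1: 0.64 * 98.3 = 62.912
Contribution 2: 0.36 * 85.0 = 30.6
RON_blend = 62.912 + 30.6 = 93.512

93.512


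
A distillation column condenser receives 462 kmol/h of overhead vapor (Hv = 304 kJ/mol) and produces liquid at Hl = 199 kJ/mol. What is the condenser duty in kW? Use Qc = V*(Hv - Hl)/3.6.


Qc = 462 * (304 - 199) / 3.6 = 462 * 105 / 3.6 = 13480

13480 kW


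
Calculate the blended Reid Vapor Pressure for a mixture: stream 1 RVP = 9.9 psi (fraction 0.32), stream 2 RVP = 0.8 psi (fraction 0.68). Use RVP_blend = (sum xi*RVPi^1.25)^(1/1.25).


Chevron index: RVP_blend = (sum xi*RVPi^1.25)^(1/1.25)
RVP^1.25 terms: 0.32 * 9.9^1.25 + 0.68 * 0.8^1.25 = 6.13394
RVP_blend = 6.13394^(1/1.25) = 4.268

4.268 psi


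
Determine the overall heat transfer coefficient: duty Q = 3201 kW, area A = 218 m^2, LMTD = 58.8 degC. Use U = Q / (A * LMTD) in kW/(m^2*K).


From Q = U*A*LMTD, U = Q / (A * LMTD)
U = 3201 / (218 * 58.8) = 3201 / 12818.4 = 0.2497

0.2497 kW/(m^2*K)


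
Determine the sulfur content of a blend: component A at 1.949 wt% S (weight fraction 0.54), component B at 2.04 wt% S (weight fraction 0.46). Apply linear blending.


Linear sulfur blending: S_blend = x1*S1 + x2*S2
Contribution 1: 0.54 * 1.949 = 1.05246 wt%
Contribution 2: 0.46 * 2.04 = 0.9384 wt%
S_blend = 1.05246 + 0.9384 = 1.99086

1.99086 wt%


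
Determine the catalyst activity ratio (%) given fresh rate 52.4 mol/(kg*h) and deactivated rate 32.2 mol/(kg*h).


Activity (%) = (rate_used / rate_fresh) * 100
rate_used = 32.2, rate_fresh = 52.4
= (32.2 / 52.4) * 100
= 0.6145 * 100 = 61.45

61.45 %


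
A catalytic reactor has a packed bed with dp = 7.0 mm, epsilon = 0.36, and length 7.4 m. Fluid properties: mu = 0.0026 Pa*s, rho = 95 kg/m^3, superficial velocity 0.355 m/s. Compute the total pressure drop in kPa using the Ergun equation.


dp = 7.0 mm = 0.007 m
Viscous term = 150*0.0026*0.355*(1-0.36)^2 / (0.007^2*0.36^3) = 24805.6
Inertial term = 1.75*95*0.355^2*(1-0.36) / (0.007*0.36^3) = 41057.5
dP/L = 24805.6 + 41057.5 = 65863.1 Pa/m
dP = 65863.1 * 7.4 / 1000 = 487.4 kPa

487.4 kPa


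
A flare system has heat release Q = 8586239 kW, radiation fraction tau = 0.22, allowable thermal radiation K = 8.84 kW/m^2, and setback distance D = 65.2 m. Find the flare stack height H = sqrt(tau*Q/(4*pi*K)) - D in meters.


tau*Q/(4*pi*K) = 0.22 * 8586239 / (4 * pi * 8.84) = 17004.5
sqrt(17004.5) = 130.401
H = 130.401 - 65.2 = 65.20

65.20 m


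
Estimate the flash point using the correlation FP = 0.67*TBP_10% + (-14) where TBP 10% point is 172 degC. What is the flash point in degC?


FP = 0.67 * 172 + (-14) = 101.24

101.24 degC


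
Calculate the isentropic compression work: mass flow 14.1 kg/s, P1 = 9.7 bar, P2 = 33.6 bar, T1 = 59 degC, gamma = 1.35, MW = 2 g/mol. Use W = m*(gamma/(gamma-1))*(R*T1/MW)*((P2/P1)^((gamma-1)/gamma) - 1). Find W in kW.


Isentropic work: W = m*(gamma/(gamma-1))*(R*T1/MW)*((P2/P1)^((gamma-1)/gamma) - 1)
T1 = 59 + 273.15 = 332.15 K
Pressure ratio = 33.6 / 9.7 = 3.46392
Exponent = (1.35 - 1)/1.35 = 0.259259
(P2/P1)^exp - 1 = 3.46392^0.259259 - 1 = 0.380028
W = 14.1 * 1.35 / 0.35 * 8.314 * 332.15 / 2 * 0.380028 = 28540

28540 kW


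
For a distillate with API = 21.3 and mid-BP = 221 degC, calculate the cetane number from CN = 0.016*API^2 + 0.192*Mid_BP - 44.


CN = 0.016 * 21.3^2 + 0.192 * 221 - 44
CN = 7.25904 + 42.432 - 44 = 5.69104

5.69104


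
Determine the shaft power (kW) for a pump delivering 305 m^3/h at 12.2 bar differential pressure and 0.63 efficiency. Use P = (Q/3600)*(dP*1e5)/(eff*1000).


Q = 305 / 3600 = 0.0847222 m^3/s
P = 0.0847222 * (12.2 * 1e5) / 0.63 / 1000 = 164.1

164.1 kW


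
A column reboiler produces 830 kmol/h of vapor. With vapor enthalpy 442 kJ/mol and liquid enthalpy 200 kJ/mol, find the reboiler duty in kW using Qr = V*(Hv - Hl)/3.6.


Qr = 830 * (442 - 200) / 3.6 = 830 * 242 / 3.6 = 55790

55790 kW


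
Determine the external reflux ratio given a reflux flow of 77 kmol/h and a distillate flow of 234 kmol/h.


Reflux ratio definition: R = L / D (liquid returned / distillate withdrawn)
L = 77 kmol/h, D = 234 kmol/h
R = 77 / 234 = 0.3291

0.3291


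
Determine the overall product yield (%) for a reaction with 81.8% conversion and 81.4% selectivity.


Overall yield = conversion (%) * selectivity (%) / 100
Conversion = 81.8%, Selectivity = 81.4%
Y = 81.8 * 81.4 / 100
= 66.5852 %

66.5852 %


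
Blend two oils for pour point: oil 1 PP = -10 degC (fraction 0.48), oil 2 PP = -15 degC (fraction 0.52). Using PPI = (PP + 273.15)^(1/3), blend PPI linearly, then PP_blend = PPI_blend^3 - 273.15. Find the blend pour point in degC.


PPI_1 = (-10 + 273.15)^(1/3) = 6.408176
PPI_2 = (-15 + 273.15)^(1/3) = 6.36733
PPI_blend = 0.48 * 6.408176 + 0.52 * 6.36733 = 6.386936
PP_blend = 6.386936^3 - 273.15 = 260.542 - 273.15 = -12.61

-12.61 degC


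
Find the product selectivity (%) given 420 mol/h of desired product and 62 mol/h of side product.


Selectivity = desired / (desired + undesired) * 100
Total products = 420 + 62 = 482 mol/h
S = 420 / 482 * 100
= 0.8714 * 100
= 87.14 %

87.14 %


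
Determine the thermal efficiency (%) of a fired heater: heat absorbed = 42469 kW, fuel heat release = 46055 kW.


Furnace efficiency = Q_absorbed / Q_fuel * 100
= 42469 / 46055 * 100 = 92.21

92.21 %


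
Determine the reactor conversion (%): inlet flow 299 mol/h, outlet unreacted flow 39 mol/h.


X = (F_in - F_out) / F_in * 100
Moles reacted = 299 - 39 = 260
X = 260 / 299 * 100
= 0.8696 * 100
= 86.96 %

86.96 %


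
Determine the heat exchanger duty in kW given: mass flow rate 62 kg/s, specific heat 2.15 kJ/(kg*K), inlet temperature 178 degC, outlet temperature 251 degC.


Q = m_dot * cp * delta_T
delta_T = 251 - 178 = 73 K
Q = 62 * 2.15 * 73
= 133.3 * 73
= 9730.9 kW

9730.9 kW


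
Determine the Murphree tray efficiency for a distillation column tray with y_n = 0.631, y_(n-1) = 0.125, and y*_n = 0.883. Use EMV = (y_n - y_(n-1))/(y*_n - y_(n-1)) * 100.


Murphree vapor efficiency: EMV = (y_n - y_(n-1)) / (y*_n - y_(n-1)) * 100
EMV = (0.631 - 0.125) / (0.883 - 0.125) * 100 = 0.506 / 0.758 * 100 = 66.75

66.75 %


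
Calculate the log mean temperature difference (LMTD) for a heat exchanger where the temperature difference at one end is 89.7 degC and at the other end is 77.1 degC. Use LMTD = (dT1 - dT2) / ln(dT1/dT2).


LMTD = (dT1 - dT2) / ln(dT1/dT2)
= (89.7 - 77.1) / ln(89.7 / 77.1) = 12.6 / 0.151367 = 83.24

83.24 degC


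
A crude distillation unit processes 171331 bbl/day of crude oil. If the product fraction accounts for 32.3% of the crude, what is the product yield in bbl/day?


Crude throughput = 171331 bbl/day
Fraction yield = 32.3%
yield = throughput * fraction / 100
yield = 171331 * 32.3 / 100 = 55339.913

55339.913 bbl/day


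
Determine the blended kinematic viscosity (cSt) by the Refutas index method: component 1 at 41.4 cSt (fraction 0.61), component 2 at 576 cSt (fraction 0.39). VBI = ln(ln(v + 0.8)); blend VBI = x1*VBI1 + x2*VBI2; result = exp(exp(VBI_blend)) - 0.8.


Refutas method: VBN_i = 14.534*ln(ln(visc_i + 0.8)) + 10.975, blended linearly by mass fraction; since VBN is linear in VBI_i = ln(ln(visc_i + 0.8)) and the fractions sum to 1, blend VBI directly: visc = exp(exp(VBI_blend)) - 0.8
VBI_1 = ln(ln(41.4 + 0.8)) = 1.31973
VBI_2 = ln(ln(576 + 0.8)) = 1.84963
VBI_blend = 0.61 * 1.31973 + 0.39 * 1.84963 = 1.52639
visc_blend = exp(exp(1.52639)) - 0.8 = 98.84

98.84 cSt


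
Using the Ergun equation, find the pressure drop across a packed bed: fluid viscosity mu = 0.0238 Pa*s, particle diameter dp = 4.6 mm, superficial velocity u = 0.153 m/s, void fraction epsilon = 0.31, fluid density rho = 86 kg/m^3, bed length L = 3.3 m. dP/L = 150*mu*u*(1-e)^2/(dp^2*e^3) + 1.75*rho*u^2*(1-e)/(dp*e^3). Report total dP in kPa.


dp = 4.6 mm = 0.0046 m
Viscous term = 150*0.0238*0.153*(1-0.31)^2 / (0.0046^2*0.31^3) = 412531
Inertial term = 1.75*86*0.153^2*(1-0.31) / (0.0046*0.31^3) = 17738.9
dP/L = 412531 + 17738.9 = 430270 Pa/m
dP = 430270 * 3.3 / 1000 = 1420 kPa

1420 kPa


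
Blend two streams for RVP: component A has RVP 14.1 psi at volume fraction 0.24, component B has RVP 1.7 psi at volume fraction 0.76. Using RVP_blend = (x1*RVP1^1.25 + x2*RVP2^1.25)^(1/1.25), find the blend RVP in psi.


Chevron index: RVP_blend = (sum xi*RVPi^1.25)^(1/1.25)
RVP^1.25 terms: 0.24 * 14.1^1.25 + 0.76 * 1.7^1.25 = 8.03273
RVP_blend = 8.03273^(1/1.25) = 5.295

5.295 psi


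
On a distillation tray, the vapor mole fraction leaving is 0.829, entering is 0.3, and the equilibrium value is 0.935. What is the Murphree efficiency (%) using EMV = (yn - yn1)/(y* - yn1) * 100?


Murphree vapor efficiency: EMV = (y_n - y_(n-1)) / (y*_n - y_(n-1)) * 100
EMV = (0.829 - 0.3) / (0.935 - 0.3) * 100 = 0.529 / 0.635 * 100 = 83.31

83.31 %


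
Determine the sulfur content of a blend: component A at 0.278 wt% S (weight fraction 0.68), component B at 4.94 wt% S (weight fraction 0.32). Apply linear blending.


Linear sulfur blending: S_blend = x1*S1 + x2*S2
Contribution 1: 0.68 * 0.278 = 0.18904 wt%
Contribution 2: 0.32 * 4.94 = 1.5808 wt%
S_blend = 0.18904 + 1.5808 = 1.76984

1.76984 wt%


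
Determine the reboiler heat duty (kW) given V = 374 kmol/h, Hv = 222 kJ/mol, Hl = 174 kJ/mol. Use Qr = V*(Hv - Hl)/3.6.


Qr = 374 * (222 - 174) / 3.6 = 374 * 48 / 3.6 = 4987

4987 kW


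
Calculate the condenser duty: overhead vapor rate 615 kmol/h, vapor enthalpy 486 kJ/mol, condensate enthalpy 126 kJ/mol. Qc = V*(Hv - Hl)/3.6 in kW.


Qc = 615 * (486 - 126) / 3.6 = 615 * 360 / 3.6 = 61500

61500 kW


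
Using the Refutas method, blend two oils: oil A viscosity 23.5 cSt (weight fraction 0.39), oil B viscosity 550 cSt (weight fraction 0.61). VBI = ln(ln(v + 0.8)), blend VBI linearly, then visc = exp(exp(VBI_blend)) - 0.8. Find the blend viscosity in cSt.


Refutas method: VBN_i = 14.534*ln(ln(visc_i + 0.8)) + 10.975, blended linearly by mass fraction; since VBN is linear in VBI_i = ln(ln(visc_i + 0.8)) and the fractions sum to 1, blend VBI directly: visc = exp(exp(VBI_blend)) - 0.8
VBI_1 = ln(ln(23.5 + 0.8)) = 1.16017
VBI_2 = ln(ln(550 + 0.8)) = 1.84235
VBI_blend = 0.39 * 1.16017 + 0.61 * 1.84235 = 1.5763
visc_blend = exp(exp(1.5763)) - 0.8 = 125.3

125.3 cSt


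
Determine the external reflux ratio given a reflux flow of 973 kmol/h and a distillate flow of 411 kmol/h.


Reflux ratio definition: R = L / D (liquid returned / distillate withdrawn)
L = 973 kmol/h, D = 411 kmol/h
R = 973 / 411 = 2.367

2.367


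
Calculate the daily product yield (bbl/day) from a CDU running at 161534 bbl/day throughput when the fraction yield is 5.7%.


Crude throughput = 161534 bbl/day
Fraction yield = 5.7%
yield = throughput * fraction / 100
yield = 161534 * 5.7 / 100 = 9207.438

9207.438 bbl/day


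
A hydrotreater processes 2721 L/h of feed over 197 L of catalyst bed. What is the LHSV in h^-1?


LHSV = volumetric feed rate / catalyst volume
= 2721 L/h / 197 L
= 13.81 h^-1

13.81 h^-1


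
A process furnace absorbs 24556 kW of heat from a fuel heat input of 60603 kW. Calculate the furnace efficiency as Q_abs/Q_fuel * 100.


Furnace efficiency = Q_absorbed / Q_fuel * 100
= 24556 / 60603 * 100 = 40.52

40.52 %


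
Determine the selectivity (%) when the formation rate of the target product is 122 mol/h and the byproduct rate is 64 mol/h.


Selectivity = desired / (desired + undesired) * 100
Total products = 122 + 64 = 186 mol/h
S = 122 / 186 * 100
= 0.6559 * 100
= 65.59 %

65.59 %


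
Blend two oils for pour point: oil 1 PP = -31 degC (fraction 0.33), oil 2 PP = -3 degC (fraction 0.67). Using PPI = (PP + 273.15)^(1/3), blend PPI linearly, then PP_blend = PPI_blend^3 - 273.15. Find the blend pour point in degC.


PPI_1 = (-31 + 273.15)^(1/3) = 6.232967
PPI_2 = (-3 + 273.15)^(1/3) = 6.464501
PPI_blend = 0.33 * 6.232967 + 0.67 * 6.464501 = 6.388095
PP_blend = 6.388095^3 - 273.15 = 260.6838 - 273.15 = -12.47

-12.47 degC


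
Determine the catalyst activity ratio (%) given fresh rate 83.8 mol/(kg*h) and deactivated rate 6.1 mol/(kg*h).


Activity (%) = (rate_used / rate_fresh) * 100
rate_used = 6.1, rate_fresh = 83.8
= (6.1 / 83.8) * 100
= 0.07279 * 100 = 7.279

7.279 %


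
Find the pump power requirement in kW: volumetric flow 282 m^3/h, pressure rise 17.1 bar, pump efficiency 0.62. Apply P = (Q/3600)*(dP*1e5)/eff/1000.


Q = 282 / 3600 = 0.0783333 m^3/s
P = 0.0783333 * (17.1 * 1e5) / 0.62 / 1000 = 216.0

216.0 kW


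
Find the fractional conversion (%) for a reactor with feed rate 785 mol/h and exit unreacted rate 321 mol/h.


X = (F_in - F_out) / F_in * 100
Moles reacted = 785 - 321 = 464
X = 464 / 785 * 100
= 0.5911 * 100
= 59.11 %

59.11 %


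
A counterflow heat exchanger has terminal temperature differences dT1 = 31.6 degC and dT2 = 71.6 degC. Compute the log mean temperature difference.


LMTD = (dT1 - dT2) / ln(dT1/dT2)
= (31.6 - 71.6) / ln(31.6 / 71.6) = -40 / -0.817938 = 48.90

48.90 degC


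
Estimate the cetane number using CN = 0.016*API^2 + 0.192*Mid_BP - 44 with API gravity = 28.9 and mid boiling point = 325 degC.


CN = 0.016 * 28.9^2 + 0.192 * 325 - 44
CN = 13.36336 + 62.4 - 44 = 31.76336

31.76336


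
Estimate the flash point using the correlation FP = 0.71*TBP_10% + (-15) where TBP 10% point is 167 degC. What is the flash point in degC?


FP = 0.71 * 167 + (-15) = 103.57

103.57 degC


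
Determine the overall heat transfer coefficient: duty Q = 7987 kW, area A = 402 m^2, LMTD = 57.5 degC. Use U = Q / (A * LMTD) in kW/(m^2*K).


From Q = U*A*LMTD, U = Q / (A * LMTD)
U = 7987 / (402 * 57.5) = 7987 / 23115 = 0.3455

0.3455 kW/(m^2*K)


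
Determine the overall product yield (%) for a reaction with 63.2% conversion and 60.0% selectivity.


Overall yield = conversion (%) * selectivity (%) / 100
Conversion = 63.2%, Selectivity = 60.0%
Y = 63.2 * 60.0 / 100
= 37.92 %

37.92 %


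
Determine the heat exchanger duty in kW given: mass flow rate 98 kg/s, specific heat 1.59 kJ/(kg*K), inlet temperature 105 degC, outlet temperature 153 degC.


Q = m_dot * cp * delta_T
delta_T = 153 - 105 = 48 K
Q = 98 * 1.59 * 48
= 155.82 * 48
= 7479.36 kW

7479.36 kW


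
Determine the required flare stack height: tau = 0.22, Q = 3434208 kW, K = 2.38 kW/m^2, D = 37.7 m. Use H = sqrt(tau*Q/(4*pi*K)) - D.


tau*Q/(4*pi*K) = 0.22 * 3434208 / (4 * pi * 2.38) = 25261.7
sqrt(25261.7) = 158.939
H = 158.939 - 37.7 = 121.2

121.2 m


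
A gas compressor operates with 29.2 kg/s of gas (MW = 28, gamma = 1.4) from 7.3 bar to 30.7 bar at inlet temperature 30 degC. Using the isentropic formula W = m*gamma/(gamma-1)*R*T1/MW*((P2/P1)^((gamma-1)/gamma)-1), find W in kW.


Isentropic work: W = m*(gamma/(gamma-1))*(R*T1/MW)*((P2/P1)^((gamma-1)/gamma) - 1)
T1 = 30 + 273.15 = 303.15 K
Pressure ratio = 30.7 / 7.3 = 4.20548
Exponent = (1.4 - 1)/1.4 = 0.285714
(P2/P1)^exp - 1 = 4.20548^0.285714 - 1 = 0.507415
W = 29.2 * 1.4 / 0.4 * 8.314 * 303.15 / 28 * 0.507415 = 4668

4668 kW


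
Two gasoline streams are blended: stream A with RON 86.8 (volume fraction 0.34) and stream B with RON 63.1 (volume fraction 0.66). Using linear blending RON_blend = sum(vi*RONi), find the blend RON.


Linear blending: RON_blend = sum(vi * RONi)
Contribution 1: 0.34 * 86.8 = 29.512
Contribution 2: 0.66 * 63.1 = 41.646
RON_blend = 29.512 + 41.646 = 71.158

71.158


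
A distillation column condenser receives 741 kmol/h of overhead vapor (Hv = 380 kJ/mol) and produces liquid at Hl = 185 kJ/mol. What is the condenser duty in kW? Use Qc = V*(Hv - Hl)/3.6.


Qc = 741 * (380 - 185) / 3.6 = 741 * 195 / 3.6 = 40140

40140 kW


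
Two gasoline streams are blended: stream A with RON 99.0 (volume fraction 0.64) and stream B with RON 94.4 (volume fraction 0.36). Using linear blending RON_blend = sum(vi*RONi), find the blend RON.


Linear blending: RON_blend = sum(vi * RONi)
Contribution 1: 0.64 * 99.0 = 63.36
Contribution 2: 0.36 * 94.4 = 33.984
RON_blend = 63.36 + 33.984 = 97.344

97.344


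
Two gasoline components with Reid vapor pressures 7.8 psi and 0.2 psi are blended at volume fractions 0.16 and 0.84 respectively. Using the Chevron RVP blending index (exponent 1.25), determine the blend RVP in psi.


Chevron index: RVP_blend = (sum xi*RVPi^1.25)^(1/1.25)
RVP^1.25 terms: 0.16 * 7.8^1.25 + 0.84 * 0.2^1.25 = 2.19798
RVP_blend = 2.19798^(1/1.25) = 1.878

1.878 psi


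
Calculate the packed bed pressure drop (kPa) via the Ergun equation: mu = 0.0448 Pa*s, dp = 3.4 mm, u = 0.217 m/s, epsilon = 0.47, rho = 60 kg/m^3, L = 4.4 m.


dp = 3.4 mm = 0.0034 m
Viscous term = 150*0.0448*0.217*(1-0.47)^2 / (0.0034^2*0.47^3) = 341295
Inertial term = 1.75*60*0.217^2*(1-0.47) / (0.0034*0.47^3) = 7423.56
dP/L = 341295 + 7423.56 = 348719 Pa/m
dP = 348719 * 4.4 / 1000 = 1534 kPa

1534 kPa


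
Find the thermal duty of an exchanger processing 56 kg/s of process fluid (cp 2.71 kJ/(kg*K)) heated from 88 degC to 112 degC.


Q = m_dot * cp * delta_T
delta_T = 112 - 88 = 24 K
Q = 56 * 2.71 * 24
= 151.76 * 24
= 3642.24 kW

3642.24 kW


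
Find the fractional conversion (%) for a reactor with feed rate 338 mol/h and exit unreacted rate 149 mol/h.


X = (F_in - F_out) / F_in * 100
Moles reacted = 338 - 149 = 189
X = 189 / 338 * 100
= 0.5592 * 100
= 55.92 %

55.92 %


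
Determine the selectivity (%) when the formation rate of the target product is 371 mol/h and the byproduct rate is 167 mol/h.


Selectivity = desired / (desired + undesired) * 100
Total products = 371 + 167 = 538 mol/h
S = 371 / 538 * 100
= 0.6896 * 100
= 68.96 %

68.96 %


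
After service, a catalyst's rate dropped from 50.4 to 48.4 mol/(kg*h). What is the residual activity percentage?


Activity (%) = (rate_used / rate_fresh) * 100
rate_used = 48.4, rate_fresh = 50.4
= (48.4 / 50.4) * 100
= 0.9603 * 100 = 96.03

96.03 %


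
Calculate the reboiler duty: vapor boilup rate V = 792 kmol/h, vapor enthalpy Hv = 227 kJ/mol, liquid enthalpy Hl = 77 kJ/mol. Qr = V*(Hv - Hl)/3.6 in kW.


Qr = 792 * (227 - 77) / 3.6 = 792 * 150 / 3.6 = 33000

33000 kW


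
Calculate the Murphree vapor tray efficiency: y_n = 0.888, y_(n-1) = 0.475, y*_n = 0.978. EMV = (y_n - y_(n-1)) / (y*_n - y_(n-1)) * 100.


Murphree vapor efficiency: EMV = (y_n - y_(n-1)) / (y*_n - y_(n-1)) * 100
EMV = (0.888 - 0.475) / (0.978 - 0.475) * 100 = 0.413 / 0.503 * 100 = 82.11

82.11 %


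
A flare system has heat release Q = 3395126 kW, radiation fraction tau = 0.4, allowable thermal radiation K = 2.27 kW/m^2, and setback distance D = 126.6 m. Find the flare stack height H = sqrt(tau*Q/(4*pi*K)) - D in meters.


tau*Q/(4*pi*K) = 0.4 * 3395126 / (4 * pi * 2.27) = 47608
sqrt(47608) = 218.193
H = 218.193 - 126.6 = 91.59

91.59 m


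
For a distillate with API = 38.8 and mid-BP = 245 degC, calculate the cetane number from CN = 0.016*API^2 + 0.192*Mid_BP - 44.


CN = 0.016 * 38.8^2 + 0.192 * 245 - 44
CN = 24.08704 + 47.04 - 44 = 27.12704

27.12704


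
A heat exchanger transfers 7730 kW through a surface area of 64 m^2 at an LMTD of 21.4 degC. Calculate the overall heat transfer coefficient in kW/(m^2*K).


From Q = U*A*LMTD, U = Q / (A * LMTD)
U = 7730 / (64 * 21.4) = 7730 / 1369.6 = 5.644

5.644 kW/(m^2*K)


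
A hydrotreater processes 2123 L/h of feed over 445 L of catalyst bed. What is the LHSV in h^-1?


LHSV = volumetric feed rate / catalyst volume
= 2123 L/h / 445 L
= 4.771 h^-1

4.771 h^-1


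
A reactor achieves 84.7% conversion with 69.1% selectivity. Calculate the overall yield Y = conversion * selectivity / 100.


Overall yield = conversion (%) * selectivity (%) / 100
Conversion = 84.7%, Selectivity = 69.1%
Y = 84.7 * 69.1 / 100
= 58.5277 %

58.5277 %


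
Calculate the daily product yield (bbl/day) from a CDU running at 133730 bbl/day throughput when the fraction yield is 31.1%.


Crude throughput = 133730 bbl/day
Fraction yield = 31.1%
yield = throughput * fraction / 100
yield = 133730 * 31.1 / 100 = 41590.03

41590.03 bbl/day


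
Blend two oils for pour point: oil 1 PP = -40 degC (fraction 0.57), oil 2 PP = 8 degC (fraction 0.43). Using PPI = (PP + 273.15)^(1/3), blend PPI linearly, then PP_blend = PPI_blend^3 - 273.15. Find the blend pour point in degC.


PPI_1 = (-40 + 273.15)^(1/3) = 6.15477
PPI_2 = (8 + 273.15)^(1/3) = 6.551077
PPI_blend = 0.57 * 6.15477 + 0.43 * 6.551077 = 6.325182
PP_blend = 6.325182^3 - 273.15 = 253.0574 - 273.15 = -20.09

-20.09 degC


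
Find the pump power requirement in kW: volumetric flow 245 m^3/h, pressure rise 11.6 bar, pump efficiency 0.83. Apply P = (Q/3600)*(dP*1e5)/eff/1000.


Q = 245 / 3600 = 0.0680556 m^3/s
P = 0.0680556 * (11.6 * 1e5) / 0.83 / 1000 = 95.11

95.11 kW


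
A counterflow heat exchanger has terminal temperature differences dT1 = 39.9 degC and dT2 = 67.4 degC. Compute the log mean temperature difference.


LMTD = (dT1 - dT2) / ln(dT1/dT2)
= (39.9 - 67.4) / ln(39.9 / 67.4) = -27.5 / -0.524269 = 52.45

52.45 degC


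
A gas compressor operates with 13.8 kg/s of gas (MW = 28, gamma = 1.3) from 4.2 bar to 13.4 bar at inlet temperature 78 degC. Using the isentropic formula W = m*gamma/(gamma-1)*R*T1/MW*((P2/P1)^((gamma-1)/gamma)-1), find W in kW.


Isentropic work: W = m*(gamma/(gamma-1))*(R*T1/MW)*((P2/P1)^((gamma-1)/gamma) - 1)
T1 = 78 + 273.15 = 351.15 K
Pressure ratio = 13.4 / 4.2 = 3.19048
Exponent = (1.3 - 1)/1.3 = 0.230769
(P2/P1)^exp - 1 = 3.19048^0.230769 - 1 = 0.306996
W = 13.8 * 1.3 / 0.3 * 8.314 * 351.15 / 28 * 0.306996 = 1914

1914 kW


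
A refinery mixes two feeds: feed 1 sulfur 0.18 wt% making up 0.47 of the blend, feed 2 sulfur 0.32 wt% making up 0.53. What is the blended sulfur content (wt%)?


Linear sulfur blending: S_blend = x1*S1 + x2*S2
Contribution 1: 0.47 * 0.18 = 0.0846 wt%
Contribution 2: 0.53 * 0.32 = 0.1696 wt%
S_blend = 0.0846 + 0.1696 = 0.2542

0.2542 wt%


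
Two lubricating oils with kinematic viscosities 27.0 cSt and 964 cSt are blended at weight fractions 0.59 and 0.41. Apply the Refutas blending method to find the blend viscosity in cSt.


Refutas method: VBN_i = 14.534*ln(ln(visc_i + 0.8)) + 10.975, blended linearly by mass fraction; since VBN is linear in VBI_i = ln(ln(visc_i + 0.8)) and the fractions sum to 1, blend VBI directly: visc = exp(exp(VBI_blend)) - 0.8
VBI_1 = ln(ln(27.0 + 0.8)) = 1.20148
VBI_2 = ln(ln(964 + 0.8)) = 1.92744
VBI_blend = 0.59 * 1.20148 + 0.41 * 1.92744 = 1.49912
visc_blend = exp(exp(1.49912)) - 0.8 = 87.24

87.24 cSt


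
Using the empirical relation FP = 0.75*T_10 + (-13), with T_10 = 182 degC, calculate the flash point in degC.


FP = 0.75 * 182 + (-13) = 123.5

123.5 degC


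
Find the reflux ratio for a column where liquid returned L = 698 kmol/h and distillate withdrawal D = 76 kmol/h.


Reflux ratio definition: R = L / D (liquid returned / distillate withdrawn)
L = 698 kmol/h, D = 76 kmol/h
R = 698 / 76 = 9.184

9.184


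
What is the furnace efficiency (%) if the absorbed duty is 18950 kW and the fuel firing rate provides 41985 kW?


Furnace efficiency = Q_absorbed / Q_fuel * 100
= 18950 / 41985 * 100 = 45.14

45.14 %


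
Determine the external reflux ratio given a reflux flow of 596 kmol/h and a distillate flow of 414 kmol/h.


Reflux ratio definition: R = L / D (liquid returned / distillate withdrawn)
L = 596 kmol/h, D = 414 kmol/h
R = 596 / 414 = 1.440

1.440


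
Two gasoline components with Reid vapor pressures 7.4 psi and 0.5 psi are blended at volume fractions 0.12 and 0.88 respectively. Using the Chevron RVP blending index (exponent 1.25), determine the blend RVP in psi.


Chevron index: RVP_blend = (sum xi*RVPi^1.25)^(1/1.25)
RVP^1.25 terms: 0.12 * 7.4^1.25 + 0.88 * 0.5^1.25 = 1.8346
RVP_blend = 1.8346^(1/1.25) = 1.625

1.625 psi


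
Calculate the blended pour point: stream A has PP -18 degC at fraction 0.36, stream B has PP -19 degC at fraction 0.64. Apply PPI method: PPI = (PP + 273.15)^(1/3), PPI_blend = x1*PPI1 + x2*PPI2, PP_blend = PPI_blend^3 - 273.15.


PPI_1 = (-18 + 273.15)^(1/3) = 6.342569
PPI_2 = (-19 + 273.15)^(1/3) = 6.334272
PPI_blend = 0.36 * 6.342569 + 0.64 * 6.334272 = 6.337259
PP_blend = 6.337259^3 - 273.15 = 254.5097 - 273.15 = -18.64

-18.64 degC
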